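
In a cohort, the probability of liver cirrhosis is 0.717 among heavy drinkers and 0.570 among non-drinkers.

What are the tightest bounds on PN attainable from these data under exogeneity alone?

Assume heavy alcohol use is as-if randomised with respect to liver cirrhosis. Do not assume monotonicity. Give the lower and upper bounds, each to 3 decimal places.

Let p₁ = 0.717, p₀ = 0.57.
Under exogeneity alone the bounds on PN are max{0,(p₁−p₀)/p₁} ≤ PN ≤ min{1,(1−p₀)/p₁}.
  lower = (p₁ − p₀)/p₁ = 0.147 / 0.717 ≈ 0.2050
  upper = min{1, (1 − p₀)/p₁} = 0.43 / 0.717 ≈ 0.5997

0.205 ≤ PN ≤ 0.600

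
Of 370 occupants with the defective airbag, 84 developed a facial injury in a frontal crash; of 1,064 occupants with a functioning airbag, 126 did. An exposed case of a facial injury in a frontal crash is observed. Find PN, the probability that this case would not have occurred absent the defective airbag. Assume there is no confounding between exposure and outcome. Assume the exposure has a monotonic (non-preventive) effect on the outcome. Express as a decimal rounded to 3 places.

p₁ = P(outcome | exposed) = 84/370 = 0.22703
p₀ = P(outcome | unexposed) = 126/1064 = 0.11842
Under exogeneity and monotonicity, PN = (p₁ − p₀) / p₁.
PN = (0.22703 − 0.11842) / 0.22703 = 0.10861 / 0.22703 ≈ 0.4784

PN ≈ 0.478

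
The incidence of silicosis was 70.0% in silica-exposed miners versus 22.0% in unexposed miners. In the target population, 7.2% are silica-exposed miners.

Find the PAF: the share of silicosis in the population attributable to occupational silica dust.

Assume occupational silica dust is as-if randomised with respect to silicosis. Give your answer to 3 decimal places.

p₁ = 0.7, p₀ = 0.22.
Overall risk P(Y=1) = π·p₁ + (1−π)·p₀ = 0.072×0.7 + 0.928×0.22 = 0.25456.
Under exogeneity, PAF = [P(Y=1) − p₀] / P(Y=1).
PAF = (0.25456 − 0.22) / 0.25456 ≈ 0.1358

PAF ≈ 0.136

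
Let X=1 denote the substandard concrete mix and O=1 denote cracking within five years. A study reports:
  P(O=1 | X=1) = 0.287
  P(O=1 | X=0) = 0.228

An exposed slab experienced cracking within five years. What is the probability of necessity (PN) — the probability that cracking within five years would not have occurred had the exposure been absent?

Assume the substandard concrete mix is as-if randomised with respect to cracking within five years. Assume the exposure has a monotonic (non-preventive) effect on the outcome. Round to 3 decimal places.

PN ≈ 0.206

Let p₁ = 0.287, p₀ = 0.228.
Under exogeneity and monotonicity, PN = (p₁ − p₀) / p₁.
PN = (0.287 − 0.228) / 0.287 = 0.059 / 0.287 ≈ 0.2056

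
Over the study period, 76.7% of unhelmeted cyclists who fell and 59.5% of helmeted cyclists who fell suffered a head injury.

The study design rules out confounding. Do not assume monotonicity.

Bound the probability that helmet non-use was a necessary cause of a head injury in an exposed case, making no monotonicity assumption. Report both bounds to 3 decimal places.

0.224 ≤ PN ≤ 0.528

p₁ = 0.767, p₀ = 0.595.
Under exogeneity alone the bounds on PN are max{0,(p₁−p₀)/p₁} ≤ PN ≤ min{1,(1−p₀)/p₁}.
  lower = (p₁ − p₀)/p₁ = 0.172 / 0.767 ≈ 0.2243
  upper = min{1, (1 − p₀)/p₁} = 0.405 / 0.767 ≈ 0.5280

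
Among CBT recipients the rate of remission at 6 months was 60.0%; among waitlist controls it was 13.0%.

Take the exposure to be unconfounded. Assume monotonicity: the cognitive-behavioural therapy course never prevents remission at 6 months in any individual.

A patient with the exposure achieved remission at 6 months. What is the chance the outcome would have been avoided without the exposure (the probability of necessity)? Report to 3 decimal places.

PN ≈ 0.783

p₁ = 0.6, p₀ = 0.13.
Under exogeneity and monotonicity, PN = (p₁ − p₀) / p₁.
PN = (0.6 − 0.13) / 0.6 = 0.47 / 0.6 ≈ 0.7833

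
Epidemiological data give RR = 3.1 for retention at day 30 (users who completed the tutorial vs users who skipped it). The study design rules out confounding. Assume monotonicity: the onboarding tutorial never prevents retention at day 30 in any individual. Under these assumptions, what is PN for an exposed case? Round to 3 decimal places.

PN ≈ 0.677

Under exogeneity and monotonicity, PN = (RR − 1) / RR = 1 − 1/RR.
PN = (3.1 − 1) / 3.1 = 2.1 / 3.1 ≈ 0.6774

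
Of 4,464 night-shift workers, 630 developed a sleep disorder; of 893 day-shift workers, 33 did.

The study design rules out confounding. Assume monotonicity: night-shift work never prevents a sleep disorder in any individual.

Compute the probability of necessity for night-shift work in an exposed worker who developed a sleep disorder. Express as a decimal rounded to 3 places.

p₁ = P(outcome | exposed) = 630/4464 = 0.14113
p₀ = P(outcome | unexposed) = 33/893 = 0.036954
Under exogeneity and monotonicity, PN = (p₁ − p₀) / p₁.
PN = (0.14113 − 0.036954) / 0.14113 = 0.10417 / 0.14113 ≈ 0.7382

PN ≈ 0.738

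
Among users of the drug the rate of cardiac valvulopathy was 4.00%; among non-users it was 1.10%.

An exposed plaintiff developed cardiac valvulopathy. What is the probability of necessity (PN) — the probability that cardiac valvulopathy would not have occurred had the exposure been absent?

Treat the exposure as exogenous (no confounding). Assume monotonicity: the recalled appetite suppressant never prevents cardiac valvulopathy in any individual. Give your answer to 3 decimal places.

p₁ = 0.04, p₀ = 0.011.
Under exogeneity and monotonicity, PN = (p₁ − p₀) / p₁.
PN = (0.04 − 0.011) / 0.04 = 0.029 / 0.04 ≈ 0.7250

PN ≈ 0.725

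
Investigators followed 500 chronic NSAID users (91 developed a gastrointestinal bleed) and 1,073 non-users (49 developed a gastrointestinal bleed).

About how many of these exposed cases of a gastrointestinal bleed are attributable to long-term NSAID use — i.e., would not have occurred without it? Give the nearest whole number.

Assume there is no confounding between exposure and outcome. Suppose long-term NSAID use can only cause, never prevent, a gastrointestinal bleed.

p₁ = P(outcome | exposed) = 91/500 = 0.182
p₀ = P(outcome | unexposed) = 49/1073 = 0.045666
PN = (p₁ − p₀)/p₁ = (0.182 − 0.045666) / 0.182 ≈ 0.74909.
Attributable cases ≈ PN × (exposed cases) = 0.74909 × 91 ≈ 68.17.

about 68 cases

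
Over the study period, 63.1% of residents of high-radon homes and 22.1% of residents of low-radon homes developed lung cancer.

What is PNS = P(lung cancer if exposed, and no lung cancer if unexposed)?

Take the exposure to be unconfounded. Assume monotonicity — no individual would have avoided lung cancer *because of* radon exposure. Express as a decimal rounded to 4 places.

p₁ = 0.631, p₀ = 0.221.
Under exogeneity and monotonicity, PNS = p₁ − p₀.
PNS = 0.631 − 0.221 = 0.41

PNS ≈ 0.4100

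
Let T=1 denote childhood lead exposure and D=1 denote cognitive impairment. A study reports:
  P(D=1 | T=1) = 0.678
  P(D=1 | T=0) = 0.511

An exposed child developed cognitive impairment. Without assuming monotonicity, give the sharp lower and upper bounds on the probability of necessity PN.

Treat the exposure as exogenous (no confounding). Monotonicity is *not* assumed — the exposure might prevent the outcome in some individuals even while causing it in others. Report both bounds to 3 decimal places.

Let p₁ = 0.678, p₀ = 0.511.
Under exogeneity alone the bounds on PN are max{0,(p₁−p₀)/p₁} ≤ PN ≤ min{1,(1−p₀)/p₁}.
  lower = (p₁ − p₀)/p₁ = 0.167 / 0.678 ≈ 0.2463
  upper = min{1, (1 − p₀)/p₁} = 0.489 / 0.678 ≈ 0.7212

0.246 ≤ PN ≤ 0.721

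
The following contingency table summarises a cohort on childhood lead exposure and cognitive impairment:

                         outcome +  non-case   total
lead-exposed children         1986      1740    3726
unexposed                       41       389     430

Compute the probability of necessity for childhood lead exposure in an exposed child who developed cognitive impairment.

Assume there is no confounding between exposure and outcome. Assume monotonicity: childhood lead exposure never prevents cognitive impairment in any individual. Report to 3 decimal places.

p₁ = P(outcome | exposed) = 1986/3726 = 0.53301
p₀ = P(outcome | unexposed) = 41/430 = 0.095349
Under exogeneity and monotonicity, PN = (p₁ − p₀)/p₁.
PN = (0.53301 − 0.095349) / 0.53301 ≈ 0.8211

PN ≈ 0.821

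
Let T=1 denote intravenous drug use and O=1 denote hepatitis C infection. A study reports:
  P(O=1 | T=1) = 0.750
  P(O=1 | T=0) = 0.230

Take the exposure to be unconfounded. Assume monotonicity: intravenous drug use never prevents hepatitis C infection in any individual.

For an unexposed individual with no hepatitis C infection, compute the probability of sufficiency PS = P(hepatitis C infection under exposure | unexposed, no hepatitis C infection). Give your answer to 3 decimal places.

Let p₁ = 0.75, p₀ = 0.23.
Under exogeneity and monotonicity, PS = (p₁ − p₀) / (1 − p₀).
PS = (0.75 − 0.23) / (1 − 0.23) = 0.52 / 0.77 ≈ 0.6753

PS ≈ 0.675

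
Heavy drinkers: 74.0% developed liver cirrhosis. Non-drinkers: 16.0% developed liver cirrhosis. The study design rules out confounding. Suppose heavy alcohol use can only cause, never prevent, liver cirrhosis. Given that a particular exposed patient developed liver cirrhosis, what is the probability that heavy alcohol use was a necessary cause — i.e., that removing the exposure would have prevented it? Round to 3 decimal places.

PN ≈ 0.784

p₁ = 0.74, p₀ = 0.16.
Under exogeneity and monotonicity, PN = (p₁ − p₀) / p₁.
PN = (0.74 − 0.16) / 0.74 = 0.58 / 0.74 ≈ 0.7838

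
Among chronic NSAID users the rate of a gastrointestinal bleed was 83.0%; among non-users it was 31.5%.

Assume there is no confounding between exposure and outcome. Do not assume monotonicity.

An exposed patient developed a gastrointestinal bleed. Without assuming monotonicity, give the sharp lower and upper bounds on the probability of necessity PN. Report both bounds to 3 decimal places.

p₁ = 0.83, p₀ = 0.315.
Under exogeneity alone the bounds on PN are max{0,(p₁−p₀)/p₁} ≤ PN ≤ min{1,(1−p₀)/p₁}.
  lower = (p₁ − p₀)/p₁ = 0.515 / 0.83 ≈ 0.6205
  upper = min{1, (1 − p₀)/p₁} = 0.685 / 0.83 ≈ 0.8253

0.620 ≤ PN ≤ 0.825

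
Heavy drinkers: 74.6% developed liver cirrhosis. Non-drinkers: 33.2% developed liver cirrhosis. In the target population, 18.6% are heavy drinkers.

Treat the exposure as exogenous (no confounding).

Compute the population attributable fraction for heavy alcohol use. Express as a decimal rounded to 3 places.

PAF ≈ 0.188

p₁ = 0.746, p₀ = 0.332.
Overall risk P(Y=1) = π·p₁ + (1−π)·p₀ = 0.186×0.746 + 0.814×0.332 = 0.409.
Under exogeneity, PAF = [P(Y=1) − p₀] / P(Y=1).
PAF = (0.409 − 0.332) / 0.409 ≈ 0.1883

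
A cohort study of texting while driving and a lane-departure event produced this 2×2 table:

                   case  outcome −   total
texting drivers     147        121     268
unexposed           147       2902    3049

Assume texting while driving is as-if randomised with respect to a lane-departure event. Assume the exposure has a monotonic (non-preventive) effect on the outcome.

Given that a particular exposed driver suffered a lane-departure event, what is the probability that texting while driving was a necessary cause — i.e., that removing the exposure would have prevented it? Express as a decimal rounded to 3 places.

p₁ = P(outcome | exposed) = 147/268 = 0.54851
p₀ = P(outcome | unexposed) = 147/3049 = 0.048213
Under exogeneity and monotonicity, PN = (p₁ − p₀) / p₁.
PN = (0.54851 − 0.048213) / 0.54851 = 0.50029 / 0.54851 ≈ 0.9121

PN ≈ 0.912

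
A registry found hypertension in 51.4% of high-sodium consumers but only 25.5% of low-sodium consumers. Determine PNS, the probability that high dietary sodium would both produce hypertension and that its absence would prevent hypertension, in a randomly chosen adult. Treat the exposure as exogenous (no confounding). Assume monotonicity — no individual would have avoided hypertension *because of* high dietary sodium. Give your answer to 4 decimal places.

p₁ = 0.514, p₀ = 0.255.
Under exogeneity and monotonicity, PNS = p₁ − p₀.
PNS = 0.514 − 0.255 = 0.259

PNS ≈ 0.2590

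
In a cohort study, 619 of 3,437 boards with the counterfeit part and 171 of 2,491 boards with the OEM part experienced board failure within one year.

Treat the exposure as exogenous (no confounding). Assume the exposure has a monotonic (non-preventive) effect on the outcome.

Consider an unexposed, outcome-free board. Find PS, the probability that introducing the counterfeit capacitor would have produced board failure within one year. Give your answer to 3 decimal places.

p₁ = P(outcome | exposed) = 619/3437 = 0.1801
p₀ = P(outcome | unexposed) = 171/2491 = 0.068647
Under exogeneity and monotonicity, PS = (p₁ − p₀) / (1 − p₀).
PS = (0.1801 − 0.068647) / (1 − 0.068647) = 0.11145 / 0.93135 ≈ 0.1197

PS ≈ 0.120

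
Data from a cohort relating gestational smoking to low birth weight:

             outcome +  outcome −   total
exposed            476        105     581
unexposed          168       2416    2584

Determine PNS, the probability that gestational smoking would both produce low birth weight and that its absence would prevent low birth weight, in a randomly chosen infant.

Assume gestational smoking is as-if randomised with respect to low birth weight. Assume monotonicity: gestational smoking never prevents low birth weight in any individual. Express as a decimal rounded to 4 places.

p₁ = P(outcome | exposed) = 476/581 = 0.81928
p₀ = P(outcome | unexposed) = 168/2584 = 0.065015
Under exogeneity and monotonicity, PNS = p₁ − p₀.
PNS = 0.81928 − 0.065015 = 0.75426

PNS ≈ 0.7543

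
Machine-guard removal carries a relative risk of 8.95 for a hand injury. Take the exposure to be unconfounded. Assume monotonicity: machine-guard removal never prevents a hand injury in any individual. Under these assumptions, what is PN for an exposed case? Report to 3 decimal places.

Under exogeneity and monotonicity, PN = (RR − 1) / RR = 1 − 1/RR.
PN = (8.95 − 1) / 8.95 = 7.95 / 8.95 ≈ 0.8883

PN ≈ 0.888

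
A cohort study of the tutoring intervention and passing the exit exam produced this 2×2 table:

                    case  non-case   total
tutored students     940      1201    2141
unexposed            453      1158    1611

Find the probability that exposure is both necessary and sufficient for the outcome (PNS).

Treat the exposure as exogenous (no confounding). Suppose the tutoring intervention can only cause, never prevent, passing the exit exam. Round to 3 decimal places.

PNS ≈ 0.158

p₁ = P(outcome | exposed) = 940/2141 = 0.43905
p₀ = P(outcome | unexposed) = 453/1611 = 0.28119
Under exogeneity and monotonicity, PNS = p₁ − p₀.
PNS = 0.43905 − 0.28119 = 0.15786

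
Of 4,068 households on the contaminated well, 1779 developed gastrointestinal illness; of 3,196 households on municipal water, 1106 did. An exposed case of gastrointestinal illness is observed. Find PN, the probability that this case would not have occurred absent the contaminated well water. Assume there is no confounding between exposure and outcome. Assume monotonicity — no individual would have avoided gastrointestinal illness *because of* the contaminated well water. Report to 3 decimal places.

PN ≈ 0.209

p₁ = P(outcome | exposed) = 1779/4068 = 0.43732
p₀ = P(outcome | unexposed) = 1106/3196 = 0.34606
Under exogeneity and monotonicity, PN = (p₁ − p₀) / p₁.
PN = (0.43732 − 0.34606) / 0.43732 = 0.091258 / 0.43732 ≈ 0.2087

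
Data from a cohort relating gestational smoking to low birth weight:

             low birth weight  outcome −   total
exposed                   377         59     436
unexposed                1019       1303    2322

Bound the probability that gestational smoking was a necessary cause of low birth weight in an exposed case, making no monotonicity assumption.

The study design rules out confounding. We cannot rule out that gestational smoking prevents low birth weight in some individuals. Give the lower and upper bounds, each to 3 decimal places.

p₁ = P(outcome | exposed) = 377/436 = 0.86468
p₀ = P(outcome | unexposed) = 1019/2322 = 0.43885
Under exogeneity alone the bounds on PN are max{0,(p₁−p₀)/p₁} ≤ PN ≤ min{1,(1−p₀)/p₁}.
  lower = (p₁ − p₀)/p₁ = 0.42583 / 0.86468 ≈ 0.4925
  upper = min{1, (1 − p₀)/p₁} = 0.56115 / 0.86468 ≈ 0.6490

0.492 ≤ PN ≤ 0.649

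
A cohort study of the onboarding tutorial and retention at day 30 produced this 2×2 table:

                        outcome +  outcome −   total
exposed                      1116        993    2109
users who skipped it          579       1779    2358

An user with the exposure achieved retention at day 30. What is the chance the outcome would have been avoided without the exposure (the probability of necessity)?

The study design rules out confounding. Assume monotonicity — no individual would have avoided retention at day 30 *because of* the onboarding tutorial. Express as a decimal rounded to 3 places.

PN ≈ 0.536

p₁ = P(outcome | exposed) = 1116/2109 = 0.52916
p₀ = P(outcome | unexposed) = 579/2358 = 0.24555
Under exogeneity and monotonicity, PN = (p₁ − p₀)/p₁.
PN = (0.52916 − 0.24555) / 0.52916 ≈ 0.5360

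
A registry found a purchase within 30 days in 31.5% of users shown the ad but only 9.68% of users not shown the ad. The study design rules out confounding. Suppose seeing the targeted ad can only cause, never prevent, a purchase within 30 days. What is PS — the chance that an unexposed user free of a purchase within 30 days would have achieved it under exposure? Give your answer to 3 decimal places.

p₁ = 0.315, p₀ = 0.0968.
Under exogeneity and monotonicity, PS = (p₁ − p₀) / (1 − p₀).
PS = (0.315 − 0.0968) / (1 − 0.0968) = 0.2182 / 0.9032 ≈ 0.2416

PS ≈ 0.242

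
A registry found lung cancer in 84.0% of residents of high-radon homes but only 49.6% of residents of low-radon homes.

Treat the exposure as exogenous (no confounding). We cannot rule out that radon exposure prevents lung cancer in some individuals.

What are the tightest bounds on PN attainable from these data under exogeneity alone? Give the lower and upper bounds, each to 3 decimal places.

p₁ = 0.84, p₀ = 0.496.
Under exogeneity alone the bounds on PN are max{0,(p₁−p₀)/p₁} ≤ PN ≤ min{1,(1−p₀)/p₁}.
  lower = (p₁ − p₀)/p₁ = 0.344 / 0.84 ≈ 0.4095
  upper = min{1, (1 − p₀)/p₁} = 0.504 / 0.84 ≈ 0.6000

0.410 ≤ PN ≤ 0.600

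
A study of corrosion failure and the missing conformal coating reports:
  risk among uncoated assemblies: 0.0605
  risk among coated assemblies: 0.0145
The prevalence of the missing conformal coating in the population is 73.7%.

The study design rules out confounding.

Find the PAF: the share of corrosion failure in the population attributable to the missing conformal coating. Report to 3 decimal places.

Let p₁ = 0.0605, p₀ = 0.0145.
Overall risk P(Y=1) = π·p₁ + (1−π)·p₀ = 0.737×0.0605 + 0.263×0.0145 = 0.048402.
Under exogeneity, PAF = [P(Y=1) − p₀] / P(Y=1).
PAF = (0.048402 − 0.0145) / 0.048402 ≈ 0.7004

PAF ≈ 0.700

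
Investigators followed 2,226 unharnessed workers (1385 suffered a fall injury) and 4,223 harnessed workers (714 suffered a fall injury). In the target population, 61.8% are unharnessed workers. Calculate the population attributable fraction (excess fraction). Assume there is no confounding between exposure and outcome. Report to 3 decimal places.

p₁ = P(outcome | exposed) = 1385/2226 = 0.62219
p₀ = P(outcome | unexposed) = 714/4223 = 0.16907
Overall risk P(Y=1) = π·p₁ + (1−π)·p₀ = 0.618×0.62219 + 0.382×0.16907 = 0.4491.
Under exogeneity, PAF = [P(Y=1) − p₀] / P(Y=1).
PAF = (0.4491 − 0.16907) / 0.4491 ≈ 0.6235

PAF ≈ 0.624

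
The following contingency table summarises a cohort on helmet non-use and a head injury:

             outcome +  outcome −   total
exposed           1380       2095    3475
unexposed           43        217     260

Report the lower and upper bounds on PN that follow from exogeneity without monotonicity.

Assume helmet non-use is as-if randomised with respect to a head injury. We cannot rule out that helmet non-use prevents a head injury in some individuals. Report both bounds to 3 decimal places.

0.584 ≤ PN ≤ 1.000

p₁ = P(outcome | exposed) = 1380/3475 = 0.39712
p₀ = P(outcome | unexposed) = 43/260 = 0.16538
Under exogeneity alone the bounds on PN are max{0,(p₁−p₀)/p₁} ≤ PN ≤ min{1,(1−p₀)/p₁}.
  lower = (p₁ − p₀)/p₁ = 0.23174 / 0.39712 ≈ 0.5835
  upper = min{1, (1 − p₀)/p₁} = 0.83462 / 0.39712 ≈ 2.1017 → capped at 1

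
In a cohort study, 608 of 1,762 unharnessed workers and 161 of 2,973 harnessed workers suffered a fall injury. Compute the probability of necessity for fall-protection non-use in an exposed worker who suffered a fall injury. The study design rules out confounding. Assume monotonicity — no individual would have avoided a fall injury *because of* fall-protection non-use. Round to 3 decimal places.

p₁ = P(outcome | exposed) = 608/1762 = 0.34506
p₀ = P(outcome | unexposed) = 161/2973 = 0.054154
Under exogeneity and monotonicity, PN = (p₁ − p₀) / p₁.
PN = (0.34506 − 0.054154) / 0.34506 = 0.29091 / 0.34506 ≈ 0.8431

PN ≈ 0.843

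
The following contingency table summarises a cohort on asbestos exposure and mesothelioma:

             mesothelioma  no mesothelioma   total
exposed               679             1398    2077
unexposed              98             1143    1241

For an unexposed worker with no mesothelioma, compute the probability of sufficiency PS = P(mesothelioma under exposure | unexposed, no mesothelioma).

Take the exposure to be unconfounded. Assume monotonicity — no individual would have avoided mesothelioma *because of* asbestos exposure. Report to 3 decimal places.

PS ≈ 0.269

p₁ = P(outcome | exposed) = 679/2077 = 0.32691
p₀ = P(outcome | unexposed) = 98/1241 = 0.078969
Under exogeneity and monotonicity, PS = (p₁ − p₀) / (1 − p₀).
PS = (0.32691 − 0.078969) / (1 − 0.078969) = 0.24795 / 0.92103 ≈ 0.2692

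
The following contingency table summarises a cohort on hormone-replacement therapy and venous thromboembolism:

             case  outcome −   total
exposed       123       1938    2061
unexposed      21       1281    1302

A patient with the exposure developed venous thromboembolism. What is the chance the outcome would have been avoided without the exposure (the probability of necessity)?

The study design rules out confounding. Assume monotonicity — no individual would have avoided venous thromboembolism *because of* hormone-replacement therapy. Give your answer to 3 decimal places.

p₁ = P(outcome | exposed) = 123/2061 = 0.05968
p₀ = P(outcome | unexposed) = 21/1302 = 0.016129
Under exogeneity and monotonicity, PN = (p₁ − p₀) / p₁.
PN = (0.05968 − 0.016129) / 0.05968 = 0.043551 / 0.05968 ≈ 0.7297

PN ≈ 0.730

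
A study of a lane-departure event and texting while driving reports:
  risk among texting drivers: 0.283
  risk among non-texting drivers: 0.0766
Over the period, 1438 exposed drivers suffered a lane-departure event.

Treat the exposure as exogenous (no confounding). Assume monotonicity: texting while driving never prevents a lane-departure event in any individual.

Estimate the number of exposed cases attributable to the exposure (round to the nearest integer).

about 1049 cases

Let p₁ = 0.283, p₀ = 0.0766.
PN = (p₁ − p₀)/p₁ = (0.283 − 0.0766) / 0.283 ≈ 0.72933.
Attributable cases ≈ PN × (exposed cases) = 0.72933 × 1438 ≈ 1048.77.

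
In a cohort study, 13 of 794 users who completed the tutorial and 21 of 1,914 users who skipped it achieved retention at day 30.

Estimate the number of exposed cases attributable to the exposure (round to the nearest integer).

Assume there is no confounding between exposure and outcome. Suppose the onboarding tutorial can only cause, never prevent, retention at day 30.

p₁ = P(outcome | exposed) = 13/794 = 0.016373
p₀ = P(outcome | unexposed) = 21/1914 = 0.010972
PN = (p₁ − p₀)/p₁ = (0.016373 − 0.010972) / 0.016373 ≈ 0.32988.
Attributable cases ≈ PN × (exposed cases) = 0.32988 × 13 ≈ 4.29.

about 4 cases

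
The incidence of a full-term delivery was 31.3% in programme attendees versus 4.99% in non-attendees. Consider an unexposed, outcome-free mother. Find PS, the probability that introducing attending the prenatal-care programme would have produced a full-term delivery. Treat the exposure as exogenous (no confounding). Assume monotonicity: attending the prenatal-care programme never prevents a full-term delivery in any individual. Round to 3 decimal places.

p₁ = 0.313, p₀ = 0.0499.
Under exogeneity and monotonicity, PS = (p₁ − p₀) / (1 − p₀).
PS = (0.313 − 0.0499) / (1 − 0.0499) = 0.2631 / 0.9501 ≈ 0.2769

PS ≈ 0.277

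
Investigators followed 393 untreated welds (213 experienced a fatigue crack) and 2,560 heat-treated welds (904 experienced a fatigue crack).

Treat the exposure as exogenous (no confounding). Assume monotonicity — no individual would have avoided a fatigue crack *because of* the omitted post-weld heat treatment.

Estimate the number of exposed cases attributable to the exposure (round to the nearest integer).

about 74 cases

p₁ = P(outcome | exposed) = 213/393 = 0.54198
p₀ = P(outcome | unexposed) = 904/2560 = 0.35313
PN = (p₁ − p₀)/p₁ = (0.54198 − 0.35313) / 0.54198 ≈ 0.34846.
Attributable cases ≈ PN × (exposed cases) = 0.34846 × 213 ≈ 74.22.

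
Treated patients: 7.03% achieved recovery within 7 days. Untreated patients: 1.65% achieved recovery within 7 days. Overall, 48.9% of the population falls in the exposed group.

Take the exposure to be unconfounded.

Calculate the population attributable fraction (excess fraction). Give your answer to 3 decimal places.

p₁ = 0.0703, p₀ = 0.0165.
Overall risk P(Y=1) = π·p₁ + (1−π)·p₀ = 0.489×0.0703 + 0.511×0.0165 = 0.042808.
Under exogeneity, PAF = [P(Y=1) − p₀] / P(Y=1).
PAF = (0.042808 − 0.0165) / 0.042808 ≈ 0.6146

PAF ≈ 0.615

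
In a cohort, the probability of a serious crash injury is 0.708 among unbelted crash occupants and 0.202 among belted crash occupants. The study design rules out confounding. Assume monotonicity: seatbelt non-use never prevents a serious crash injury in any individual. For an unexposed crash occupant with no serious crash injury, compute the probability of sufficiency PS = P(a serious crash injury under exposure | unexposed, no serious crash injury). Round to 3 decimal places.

PS ≈ 0.634

Let p₁ = 0.708, p₀ = 0.202.
Under exogeneity and monotonicity, PS = (p₁ − p₀) / (1 − p₀).
PS = (0.708 − 0.202) / (1 − 0.202) = 0.506 / 0.798 ≈ 0.6341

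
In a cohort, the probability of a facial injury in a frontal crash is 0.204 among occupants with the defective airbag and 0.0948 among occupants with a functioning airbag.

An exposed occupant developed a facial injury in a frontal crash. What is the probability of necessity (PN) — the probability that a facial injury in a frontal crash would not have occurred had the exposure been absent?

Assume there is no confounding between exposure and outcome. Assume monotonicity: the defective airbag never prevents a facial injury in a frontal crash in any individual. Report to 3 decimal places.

PN ≈ 0.535

Let p₁ = 0.204, p₀ = 0.0948.
Under exogeneity and monotonicity, PN = (p₁ − p₀) / p₁.
PN = (0.204 − 0.0948) / 0.204 = 0.1092 / 0.204 ≈ 0.5353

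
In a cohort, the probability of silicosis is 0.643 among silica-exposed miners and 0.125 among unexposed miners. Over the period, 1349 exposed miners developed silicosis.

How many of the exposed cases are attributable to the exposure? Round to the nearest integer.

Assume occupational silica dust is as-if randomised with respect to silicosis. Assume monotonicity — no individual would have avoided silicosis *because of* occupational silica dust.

Let p₁ = 0.643, p₀ = 0.125.
PN = (p₁ − p₀)/p₁ = (0.643 − 0.125) / 0.643 ≈ 0.80560.
Attributable cases ≈ PN × (exposed cases) = 0.80560 × 1349 ≈ 1086.75.

about 1087 cases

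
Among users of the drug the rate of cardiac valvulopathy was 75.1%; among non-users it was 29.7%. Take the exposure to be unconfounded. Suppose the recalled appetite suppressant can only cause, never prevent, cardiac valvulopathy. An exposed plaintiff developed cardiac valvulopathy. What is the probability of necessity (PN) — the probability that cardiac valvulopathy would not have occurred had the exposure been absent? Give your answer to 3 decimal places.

PN ≈ 0.605

p₁ = 0.751, p₀ = 0.297.
Under exogeneity and monotonicity, PN = (p₁ − p₀) / p₁.
PN = (0.751 − 0.297) / 0.751 = 0.454 / 0.751 ≈ 0.6045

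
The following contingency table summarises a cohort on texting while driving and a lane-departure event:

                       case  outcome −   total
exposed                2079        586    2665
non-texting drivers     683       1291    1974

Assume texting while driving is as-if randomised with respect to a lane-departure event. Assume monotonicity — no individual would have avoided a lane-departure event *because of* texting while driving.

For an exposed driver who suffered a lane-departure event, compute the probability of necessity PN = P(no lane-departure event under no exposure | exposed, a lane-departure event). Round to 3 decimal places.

p₁ = P(outcome | exposed) = 2079/2665 = 0.78011
p₀ = P(outcome | unexposed) = 683/1974 = 0.346
Under exogeneity and monotonicity, PN = (p₁ − p₀)/p₁.
PN = (0.78011 − 0.346) / 0.78011 ≈ 0.5565

PN ≈ 0.556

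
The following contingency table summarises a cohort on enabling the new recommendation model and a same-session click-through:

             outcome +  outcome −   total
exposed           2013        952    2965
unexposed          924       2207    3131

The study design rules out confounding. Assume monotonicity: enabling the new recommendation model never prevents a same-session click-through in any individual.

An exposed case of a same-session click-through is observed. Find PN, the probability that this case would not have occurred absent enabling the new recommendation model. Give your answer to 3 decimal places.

p₁ = P(outcome | exposed) = 2013/2965 = 0.67892
p₀ = P(outcome | unexposed) = 924/3131 = 0.29511
Under exogeneity and monotonicity, PN = (p₁ − p₀) / p₁.
PN = (0.67892 − 0.29511) / 0.67892 = 0.38381 / 0.67892 ≈ 0.5653

PN ≈ 0.565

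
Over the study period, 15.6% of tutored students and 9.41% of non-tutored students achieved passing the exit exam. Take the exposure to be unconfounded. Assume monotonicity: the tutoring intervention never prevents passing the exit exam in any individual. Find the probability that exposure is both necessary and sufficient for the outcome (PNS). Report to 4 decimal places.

PNS ≈ 0.0619

p₁ = 0.156, p₀ = 0.0941.
Under exogeneity and monotonicity, PNS = p₁ − p₀.
PNS = 0.156 − 0.0941 = 0.0619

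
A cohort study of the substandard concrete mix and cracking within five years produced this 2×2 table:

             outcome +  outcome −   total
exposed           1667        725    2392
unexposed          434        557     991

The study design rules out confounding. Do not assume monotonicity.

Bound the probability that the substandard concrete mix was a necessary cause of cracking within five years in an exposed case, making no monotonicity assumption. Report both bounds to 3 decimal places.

p₁ = P(outcome | exposed) = 1667/2392 = 0.69691
p₀ = P(outcome | unexposed) = 434/991 = 0.43794
Under exogeneity alone the bounds on PN are max{0,(p₁−p₀)/p₁} ≤ PN ≤ min{1,(1−p₀)/p₁}.
  lower = (p₁ − p₀)/p₁ = 0.25896 / 0.69691 ≈ 0.3716
  upper = min{1, (1 − p₀)/p₁} = 0.56206 / 0.69691 ≈ 0.8065

0.372 ≤ PN ≤ 0.807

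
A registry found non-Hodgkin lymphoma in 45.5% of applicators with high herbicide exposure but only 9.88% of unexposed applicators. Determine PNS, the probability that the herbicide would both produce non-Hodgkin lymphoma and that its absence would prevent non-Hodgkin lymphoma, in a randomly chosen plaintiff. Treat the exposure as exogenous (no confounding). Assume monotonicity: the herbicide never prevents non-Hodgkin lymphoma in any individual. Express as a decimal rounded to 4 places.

p₁ = 0.455, p₀ = 0.0988.
Under exogeneity and monotonicity, PNS = p₁ − p₀.
PNS = 0.455 − 0.0988 = 0.3562

PNS ≈ 0.3562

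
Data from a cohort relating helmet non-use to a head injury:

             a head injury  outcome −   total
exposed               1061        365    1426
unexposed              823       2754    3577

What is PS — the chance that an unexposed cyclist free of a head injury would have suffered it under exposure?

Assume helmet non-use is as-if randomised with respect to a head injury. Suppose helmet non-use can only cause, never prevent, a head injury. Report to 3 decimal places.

PS ≈ 0.668

p₁ = P(outcome | exposed) = 1061/1426 = 0.74404
p₀ = P(outcome | unexposed) = 823/3577 = 0.23008
Under exogeneity and monotonicity, PS = (p₁ − p₀) / (1 − p₀).
PS = (0.74404 − 0.23008) / (1 − 0.23008) = 0.51396 / 0.76992 ≈ 0.6675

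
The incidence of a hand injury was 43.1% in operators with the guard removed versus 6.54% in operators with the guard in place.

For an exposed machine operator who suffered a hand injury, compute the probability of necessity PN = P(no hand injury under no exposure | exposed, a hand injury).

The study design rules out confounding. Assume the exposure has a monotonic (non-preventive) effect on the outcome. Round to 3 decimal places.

p₁ = 0.431, p₀ = 0.0654.
Under exogeneity and monotonicity, PN = (p₁ − p₀) / p₁.
PN = (0.431 − 0.0654) / 0.431 = 0.3656 / 0.431 ≈ 0.8483

PN ≈ 0.848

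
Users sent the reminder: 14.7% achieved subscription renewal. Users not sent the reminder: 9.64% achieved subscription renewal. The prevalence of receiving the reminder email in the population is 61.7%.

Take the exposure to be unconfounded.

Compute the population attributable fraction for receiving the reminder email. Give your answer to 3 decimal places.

PAF ≈ 0.245

p₁ = 0.147, p₀ = 0.0964.
Overall risk P(Y=1) = π·p₁ + (1−π)·p₀ = 0.617×0.147 + 0.383×0.0964 = 0.12762.
Under exogeneity, PAF = [P(Y=1) − p₀] / P(Y=1).
PAF = (0.12762 − 0.0964) / 0.12762 ≈ 0.2446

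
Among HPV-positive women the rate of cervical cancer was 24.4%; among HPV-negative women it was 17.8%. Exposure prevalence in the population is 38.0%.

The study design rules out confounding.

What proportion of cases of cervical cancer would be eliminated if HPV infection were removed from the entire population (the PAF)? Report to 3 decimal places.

p₁ = 0.244, p₀ = 0.178.
Overall risk P(Y=1) = π·p₁ + (1−π)·p₀ = 0.38×0.244 + 0.62×0.178 = 0.20308.
Under exogeneity, PAF = [P(Y=1) − p₀] / P(Y=1).
PAF = (0.20308 − 0.178) / 0.20308 ≈ 0.1235

PAF ≈ 0.123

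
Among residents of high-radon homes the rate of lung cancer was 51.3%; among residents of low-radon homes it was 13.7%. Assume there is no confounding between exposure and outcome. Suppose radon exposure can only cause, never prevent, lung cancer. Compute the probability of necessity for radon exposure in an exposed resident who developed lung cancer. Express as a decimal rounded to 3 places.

p₁ = 0.513, p₀ = 0.137.
Under exogeneity and monotonicity, PN = (p₁ − p₀) / p₁.
PN = (0.513 − 0.137) / 0.513 = 0.376 / 0.513 ≈ 0.7329

PN ≈ 0.733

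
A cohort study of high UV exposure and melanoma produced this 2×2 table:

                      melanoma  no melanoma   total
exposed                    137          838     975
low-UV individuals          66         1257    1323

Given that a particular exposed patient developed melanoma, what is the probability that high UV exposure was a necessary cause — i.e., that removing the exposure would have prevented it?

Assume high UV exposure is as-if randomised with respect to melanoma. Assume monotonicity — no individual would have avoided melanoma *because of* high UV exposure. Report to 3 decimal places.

p₁ = P(outcome | exposed) = 137/975 = 0.14051
p₀ = P(outcome | unexposed) = 66/1323 = 0.049887
Under exogeneity and monotonicity, PN = (p₁ − p₀) / p₁.
PN = (0.14051 − 0.049887) / 0.14051 = 0.090626 / 0.14051 ≈ 0.6450

PN ≈ 0.645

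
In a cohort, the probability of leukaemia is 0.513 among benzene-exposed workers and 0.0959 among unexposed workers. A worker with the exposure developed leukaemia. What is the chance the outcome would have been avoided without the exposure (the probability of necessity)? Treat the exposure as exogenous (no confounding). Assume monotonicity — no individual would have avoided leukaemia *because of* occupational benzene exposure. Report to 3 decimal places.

Let p₁ = 0.513, p₀ = 0.0959.
Under exogeneity and monotonicity, PN = (p₁ − p₀) / p₁.
PN = (0.513 − 0.0959) / 0.513 = 0.4171 / 0.513 ≈ 0.8131

PN ≈ 0.813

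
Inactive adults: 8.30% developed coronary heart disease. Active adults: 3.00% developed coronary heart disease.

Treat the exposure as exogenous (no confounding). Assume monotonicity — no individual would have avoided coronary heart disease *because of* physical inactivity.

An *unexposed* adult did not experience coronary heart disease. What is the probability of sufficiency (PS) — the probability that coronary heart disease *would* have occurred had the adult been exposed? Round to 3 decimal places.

PS ≈ 0.055

p₁ = 0.083, p₀ = 0.03.
Under exogeneity and monotonicity, PS = (p₁ − p₀) / (1 − p₀).
PS = (0.083 − 0.03) / (1 − 0.03) = 0.053 / 0.97 ≈ 0.0546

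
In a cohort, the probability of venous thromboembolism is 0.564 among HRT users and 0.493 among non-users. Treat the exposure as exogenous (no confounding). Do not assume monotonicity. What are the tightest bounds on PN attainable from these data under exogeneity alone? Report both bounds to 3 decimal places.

Let p₁ = 0.564, p₀ = 0.493.
Under exogeneity alone the bounds on PN are max{0,(p₁−p₀)/p₁} ≤ PN ≤ min{1,(1−p₀)/p₁}.
  lower = (p₁ − p₀)/p₁ = 0.071 / 0.564 ≈ 0.1259
  upper = min{1, (1 − p₀)/p₁} = 0.507 / 0.564 ≈ 0.8989

0.126 ≤ PN ≤ 0.899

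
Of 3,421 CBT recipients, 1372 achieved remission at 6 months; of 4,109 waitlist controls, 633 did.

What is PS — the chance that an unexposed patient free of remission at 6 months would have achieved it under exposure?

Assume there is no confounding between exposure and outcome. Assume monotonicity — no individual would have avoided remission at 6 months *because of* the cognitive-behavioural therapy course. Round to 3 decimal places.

p₁ = P(outcome | exposed) = 1372/3421 = 0.40105
p₀ = P(outcome | unexposed) = 633/4109 = 0.15405
Under exogeneity and monotonicity, PS = (p₁ − p₀) / (1 − p₀).
PS = (0.40105 − 0.15405) / (1 − 0.15405) = 0.247 / 0.84595 ≈ 0.2920

PS ≈ 0.292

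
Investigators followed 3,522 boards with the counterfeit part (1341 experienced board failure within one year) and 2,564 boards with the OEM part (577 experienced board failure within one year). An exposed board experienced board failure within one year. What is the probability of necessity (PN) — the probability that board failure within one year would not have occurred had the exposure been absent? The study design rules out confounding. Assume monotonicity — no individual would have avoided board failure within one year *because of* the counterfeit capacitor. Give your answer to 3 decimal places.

PN ≈ 0.409

p₁ = P(outcome | exposed) = 1341/3522 = 0.38075
p₀ = P(outcome | unexposed) = 577/2564 = 0.22504
Under exogeneity and monotonicity, PN = (p₁ − p₀) / p₁.
PN = (0.38075 − 0.22504) / 0.38075 = 0.15571 / 0.38075 ≈ 0.4090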